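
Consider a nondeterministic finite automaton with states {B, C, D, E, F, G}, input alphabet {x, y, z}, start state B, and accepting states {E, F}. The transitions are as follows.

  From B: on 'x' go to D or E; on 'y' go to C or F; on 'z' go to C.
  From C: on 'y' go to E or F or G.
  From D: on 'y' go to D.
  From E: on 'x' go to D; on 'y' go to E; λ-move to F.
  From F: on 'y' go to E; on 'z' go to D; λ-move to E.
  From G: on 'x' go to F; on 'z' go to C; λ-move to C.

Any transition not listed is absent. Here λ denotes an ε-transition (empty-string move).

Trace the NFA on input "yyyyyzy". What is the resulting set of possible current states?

{C, D, E, F, G}

Start in {B}.
Read 'y': {B} → {C, E, F}.
Read 'y': {C, E, F} → {C, E, F, G}.
Read 'y': {C, E, F, G} → {C, E, F, G}.
Read 'y': {C, E, F, G} → {C, E, F, G}.
Read 'y': {C, E, F, G} → {C, E, F, G}.
Read 'z': {C, E, F, G} → {C, D}.
Read 'y': {C, D} → {C, D, E, F, G}.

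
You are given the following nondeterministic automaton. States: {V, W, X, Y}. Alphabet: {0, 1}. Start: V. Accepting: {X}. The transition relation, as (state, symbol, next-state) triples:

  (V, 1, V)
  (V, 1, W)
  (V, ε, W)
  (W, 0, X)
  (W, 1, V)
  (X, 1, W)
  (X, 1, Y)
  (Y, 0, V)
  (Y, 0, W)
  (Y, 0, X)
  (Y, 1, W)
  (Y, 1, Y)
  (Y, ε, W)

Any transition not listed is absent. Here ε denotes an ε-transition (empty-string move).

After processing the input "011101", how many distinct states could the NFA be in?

3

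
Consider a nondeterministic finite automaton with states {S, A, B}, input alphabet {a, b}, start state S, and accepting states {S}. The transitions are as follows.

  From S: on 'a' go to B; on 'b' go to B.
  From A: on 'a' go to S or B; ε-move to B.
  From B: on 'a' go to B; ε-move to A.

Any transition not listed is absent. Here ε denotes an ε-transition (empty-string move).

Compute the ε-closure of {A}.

{A, B}

Begin with {A}.
ε-move A → B; add B.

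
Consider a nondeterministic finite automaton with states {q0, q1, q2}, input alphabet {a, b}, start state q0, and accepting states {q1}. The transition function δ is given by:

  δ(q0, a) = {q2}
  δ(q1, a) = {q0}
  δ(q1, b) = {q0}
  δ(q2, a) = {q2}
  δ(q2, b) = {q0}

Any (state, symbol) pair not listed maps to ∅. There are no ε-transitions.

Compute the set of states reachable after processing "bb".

∅

Start in {q0}.
Read 'b': q0→∅; now ∅.
The set is empty and remains empty for the remaining 1 symbol.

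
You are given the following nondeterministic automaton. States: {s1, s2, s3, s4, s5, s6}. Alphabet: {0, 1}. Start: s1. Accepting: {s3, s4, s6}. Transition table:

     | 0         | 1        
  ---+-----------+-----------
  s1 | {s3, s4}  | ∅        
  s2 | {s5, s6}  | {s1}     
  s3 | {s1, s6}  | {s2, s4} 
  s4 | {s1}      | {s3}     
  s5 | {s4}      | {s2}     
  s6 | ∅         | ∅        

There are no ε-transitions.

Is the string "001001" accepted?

No

Start in {s1}.
Read '0': s1→{s3, s4}; now {s3, s4}.
Read '0': s3→{s1, s6}, s4→{s1}; now {s1, s6}.
Read '1': s1→∅, s6→∅; now ∅.
The set is empty and remains empty for the remaining 3 symbols.
The final set ∅ contains no accepting state.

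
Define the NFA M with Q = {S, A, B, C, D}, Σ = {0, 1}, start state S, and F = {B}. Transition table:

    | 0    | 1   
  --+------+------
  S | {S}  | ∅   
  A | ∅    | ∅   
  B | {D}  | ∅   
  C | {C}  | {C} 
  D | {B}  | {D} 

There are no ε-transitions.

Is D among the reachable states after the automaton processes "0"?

Start in {S}.
Read '0': {S} → {S}.
State D is not in {S}.

No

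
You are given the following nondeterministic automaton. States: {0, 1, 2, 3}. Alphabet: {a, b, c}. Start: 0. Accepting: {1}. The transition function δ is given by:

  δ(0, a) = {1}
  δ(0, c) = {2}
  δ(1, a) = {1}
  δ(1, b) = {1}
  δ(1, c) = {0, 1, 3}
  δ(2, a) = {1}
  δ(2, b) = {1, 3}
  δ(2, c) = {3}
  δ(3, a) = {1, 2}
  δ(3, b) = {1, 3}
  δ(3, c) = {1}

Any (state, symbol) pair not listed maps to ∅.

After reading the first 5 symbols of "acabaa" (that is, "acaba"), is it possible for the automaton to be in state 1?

Start in {0}.
Read 'a': {0} → {1}.
Read 'c': {1} → {0, 1, 3}.
Read 'a': {0, 1, 3} → {1, 2}.
Read 'b': {1, 2} → {1, 3}.
Read 'a': {1, 3} → {1, 2}.
State 1 is in {1, 2}.

Yes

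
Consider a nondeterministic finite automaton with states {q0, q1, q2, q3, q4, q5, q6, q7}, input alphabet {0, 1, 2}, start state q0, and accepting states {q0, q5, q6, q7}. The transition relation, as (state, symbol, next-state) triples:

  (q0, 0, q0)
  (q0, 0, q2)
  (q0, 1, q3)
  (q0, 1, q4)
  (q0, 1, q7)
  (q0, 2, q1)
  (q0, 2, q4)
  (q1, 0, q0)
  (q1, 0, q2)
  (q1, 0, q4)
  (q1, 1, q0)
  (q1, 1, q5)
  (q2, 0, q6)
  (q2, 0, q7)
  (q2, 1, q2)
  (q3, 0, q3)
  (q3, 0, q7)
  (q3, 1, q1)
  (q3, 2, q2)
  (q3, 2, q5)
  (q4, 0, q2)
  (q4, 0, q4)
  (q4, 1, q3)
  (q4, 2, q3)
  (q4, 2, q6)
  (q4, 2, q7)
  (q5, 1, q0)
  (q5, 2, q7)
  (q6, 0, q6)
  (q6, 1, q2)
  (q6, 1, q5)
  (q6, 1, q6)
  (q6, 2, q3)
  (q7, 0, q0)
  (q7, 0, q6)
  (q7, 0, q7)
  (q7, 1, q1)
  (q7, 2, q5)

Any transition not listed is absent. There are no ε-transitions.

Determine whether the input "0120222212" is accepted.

Start in {q0}.
Read '0': {q0} → {q0, q2}.
Read '1': {q0, q2} → {q2, q3, q4, q7}.
Read '2': {q2, q3, q4, q7} → {q2, q3, q5, q6, q7}.
Read '0': {q2, q3, q5, q6, q7} → {q0, q3, q6, q7}.
Read '2': {q0, q3, q6, q7} → {q1, q2, q3, q4, q5}.
Read '2': {q1, q2, q3, q4, q5} → {q2, q3, q5, q6, q7}.
Read '2': {q2, q3, q5, q6, q7} → {q2, q3, q5, q7}.
Read '2': {q2, q3, q5, q7} → {q2, q5, q7}.
Read '1': {q2, q5, q7} → {q0, q1, q2}.
Read '2': {q0, q1, q2} → {q1, q4}.
The final set {q1, q4} contains no accepting state.

No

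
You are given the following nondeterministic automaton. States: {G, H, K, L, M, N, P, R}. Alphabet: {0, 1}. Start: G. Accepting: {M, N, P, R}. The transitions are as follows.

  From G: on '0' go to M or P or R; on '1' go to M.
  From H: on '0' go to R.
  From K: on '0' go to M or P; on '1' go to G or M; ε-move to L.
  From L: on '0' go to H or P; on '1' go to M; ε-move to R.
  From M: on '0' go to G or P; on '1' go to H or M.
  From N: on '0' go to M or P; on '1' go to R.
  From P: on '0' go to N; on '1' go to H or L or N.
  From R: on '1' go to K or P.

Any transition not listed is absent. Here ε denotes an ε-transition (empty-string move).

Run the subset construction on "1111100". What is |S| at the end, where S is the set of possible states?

Start in {G}.
Read '1': G→{M}; now {M}.
Read '1': M→{H, M}; now {H, M}.
Read '1': H→∅, M→{H, M}; now {H, M}.
Read '1': H→∅, M→{H, M}; now {H, M}.
Read '1': H→∅, M→{H, M}; now {H, M}.
Read '0': H→{R}, M→{G, P}; now {G, P, R}.
Read '0': G→{M, P, R}, P→{N}, R→∅; now {M, N, P, R}.
That set has 4 states.

4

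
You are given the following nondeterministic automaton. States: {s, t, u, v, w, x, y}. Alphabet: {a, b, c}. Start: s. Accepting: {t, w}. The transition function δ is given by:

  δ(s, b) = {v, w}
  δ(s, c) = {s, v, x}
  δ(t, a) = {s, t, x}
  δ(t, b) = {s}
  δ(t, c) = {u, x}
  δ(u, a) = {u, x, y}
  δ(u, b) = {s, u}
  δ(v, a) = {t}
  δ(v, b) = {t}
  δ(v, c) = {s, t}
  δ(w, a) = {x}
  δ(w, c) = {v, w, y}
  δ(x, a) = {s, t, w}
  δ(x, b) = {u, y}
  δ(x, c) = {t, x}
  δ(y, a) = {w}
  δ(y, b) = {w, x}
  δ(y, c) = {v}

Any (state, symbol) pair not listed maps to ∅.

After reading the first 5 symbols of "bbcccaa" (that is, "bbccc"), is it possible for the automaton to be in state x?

Start in {s}.
Read 'b': s→{v, w}; now {v, w}.
Read 'b': v→{t}, w→∅; now {t}.
Read 'c': t→{u, x}; now {u, x}.
Read 'c': u→∅, x→{t, x}; now {t, x}.
Read 'c': t→{u, x}, x→{t, x}; now {t, u, x}.
State x is in {t, u, x}.

Yes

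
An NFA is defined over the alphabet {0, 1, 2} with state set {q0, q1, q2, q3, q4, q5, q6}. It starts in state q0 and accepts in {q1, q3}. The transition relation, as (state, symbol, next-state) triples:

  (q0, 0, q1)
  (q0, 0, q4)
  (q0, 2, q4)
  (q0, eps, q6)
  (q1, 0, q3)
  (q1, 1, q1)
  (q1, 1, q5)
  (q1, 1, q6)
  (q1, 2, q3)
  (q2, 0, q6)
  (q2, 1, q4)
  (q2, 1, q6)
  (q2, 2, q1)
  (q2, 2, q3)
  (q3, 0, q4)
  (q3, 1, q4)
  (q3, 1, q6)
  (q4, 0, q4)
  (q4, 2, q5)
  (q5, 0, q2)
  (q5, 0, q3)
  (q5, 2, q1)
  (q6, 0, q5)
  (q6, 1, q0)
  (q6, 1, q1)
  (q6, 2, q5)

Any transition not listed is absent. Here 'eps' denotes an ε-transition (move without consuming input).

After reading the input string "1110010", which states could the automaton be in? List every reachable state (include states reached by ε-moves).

{q1, q3, q4, q5}

Start: ε-closure({q0}) = {q0, q6}.
Read '1': {q0, q6} → {q0, q1, q6}.
Read '1': {q0, q1, q6} → {q0, q1, q5, q6}.
Read '1': {q0, q1, q5, q6} → {q0, q1, q5, q6}.
Read '0': {q0, q1, q5, q6} → {q1, q2, q3, q4, q5}.
Read '0': {q1, q2, q3, q4, q5} → {q2, q3, q4, q6}.
Read '1': {q2, q3, q4, q6} → {q0, q1, q4, q6}.
Read '0': {q0, q1, q4, q6} → {q1, q3, q4, q5}.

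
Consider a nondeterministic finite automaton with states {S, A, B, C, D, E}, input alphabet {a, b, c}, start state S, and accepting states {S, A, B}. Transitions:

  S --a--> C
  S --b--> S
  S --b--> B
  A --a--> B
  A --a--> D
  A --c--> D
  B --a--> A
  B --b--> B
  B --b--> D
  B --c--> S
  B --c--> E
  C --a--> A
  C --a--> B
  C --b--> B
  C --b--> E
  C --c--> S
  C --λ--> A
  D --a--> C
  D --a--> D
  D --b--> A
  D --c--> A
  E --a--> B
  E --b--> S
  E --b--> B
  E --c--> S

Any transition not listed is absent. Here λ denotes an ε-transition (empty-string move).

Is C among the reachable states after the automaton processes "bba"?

Yes

Start in {S}.
Read 'b': S→{S, B}; now {S, B}.
Read 'b': S→{S, B}, B→{B, D}; now {S, B, D}.
Read 'a': S→{C}, B→{A}, D→{C, D}; now {A, C, D}.
State C is in {A, C, D}.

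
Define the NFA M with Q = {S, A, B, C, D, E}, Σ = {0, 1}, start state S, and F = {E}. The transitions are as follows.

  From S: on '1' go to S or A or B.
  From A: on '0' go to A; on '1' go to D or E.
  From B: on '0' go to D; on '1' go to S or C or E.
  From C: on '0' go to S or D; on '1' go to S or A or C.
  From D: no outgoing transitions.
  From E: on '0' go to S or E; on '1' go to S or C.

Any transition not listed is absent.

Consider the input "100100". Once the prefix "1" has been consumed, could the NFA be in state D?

No

Start in {S}.
Read '1': S→{S, A, B}; now {S, A, B}.
State D is not in {S, A, B}.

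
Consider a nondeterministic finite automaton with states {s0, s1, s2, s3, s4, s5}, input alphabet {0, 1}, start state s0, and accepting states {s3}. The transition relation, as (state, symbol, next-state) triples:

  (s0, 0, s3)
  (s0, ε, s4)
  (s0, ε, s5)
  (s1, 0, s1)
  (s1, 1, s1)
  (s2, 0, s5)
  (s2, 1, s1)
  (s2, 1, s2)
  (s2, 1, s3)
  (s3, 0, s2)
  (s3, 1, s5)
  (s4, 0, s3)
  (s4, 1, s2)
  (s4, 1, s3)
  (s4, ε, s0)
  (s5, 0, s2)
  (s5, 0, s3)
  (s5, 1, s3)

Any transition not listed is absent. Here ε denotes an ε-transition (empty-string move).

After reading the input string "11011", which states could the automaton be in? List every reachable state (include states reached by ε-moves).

{s1, s2, s3, s5}

Start: ε-closure({s0}) = {s0, s4, s5}.
Read '1': s0→∅, s4→{s2, s3}, s5→{s3}; now {s2, s3}.
Read '1': s2→{s1, s2, s3}, s3→{s5}; now {s1, s2, s3, s5}.
Read '0': s1→{s1}, s2→{s5}, s3→{s2}, s5→{s2, s3}; now {s1, s2, s3, s5}.
Read '1': s1→{s1}, s2→{s1, s2, s3}, s3→{s5}, s5→{s3}; now {s1, s2, s3, s5}.
Read '1': s1→{s1}, s2→{s1, s2, s3}, s3→{s5}, s5→{s3}; now {s1, s2, s3, s5}.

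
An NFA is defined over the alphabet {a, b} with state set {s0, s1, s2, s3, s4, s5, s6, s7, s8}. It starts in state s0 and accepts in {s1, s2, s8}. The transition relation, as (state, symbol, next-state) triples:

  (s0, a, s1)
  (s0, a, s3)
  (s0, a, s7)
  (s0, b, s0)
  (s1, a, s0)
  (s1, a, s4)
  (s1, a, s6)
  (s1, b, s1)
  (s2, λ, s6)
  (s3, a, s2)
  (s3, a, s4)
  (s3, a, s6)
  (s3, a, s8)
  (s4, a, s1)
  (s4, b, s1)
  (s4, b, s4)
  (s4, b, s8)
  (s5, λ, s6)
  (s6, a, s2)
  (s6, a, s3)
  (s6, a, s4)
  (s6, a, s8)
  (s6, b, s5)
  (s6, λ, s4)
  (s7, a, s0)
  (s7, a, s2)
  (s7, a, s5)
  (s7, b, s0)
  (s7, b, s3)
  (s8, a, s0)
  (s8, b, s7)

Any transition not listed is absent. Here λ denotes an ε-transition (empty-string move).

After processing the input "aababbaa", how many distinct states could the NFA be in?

9

Start in {s0}.
Read 'a': {s0} → {s1, s3, s7}.
Read 'a': {s1, s3, s7} → {s0, s2, s4, s5, s6, s8}.
Read 'b': {s0, s2, s4, s5, s6, s8} → {s0, s1, s4, s5, s6, s7, s8}.
Read 'a': {s0, s1, s4, s5, s6, s7, s8} → {s0, s1, s2, s3, s4, s5, s6, s7, s8}.
Read 'b': {s0, s1, s2, s3, s4, s5, s6, s7, s8} → {s0, s1, s3, s4, s5, s6, s7, s8}.
Read 'b': {s0, s1, s3, s4, s5, s6, s7, s8} → {s0, s1, s3, s4, s5, s6, s7, s8}.
Read 'a': {s0, s1, s3, s4, s5, s6, s7, s8} → {s0, s1, s2, s3, s4, s5, s6, s7, s8}.
Read 'a': {s0, s1, s2, s3, s4, s5, s6, s7, s8} → {s0, s1, s2, s3, s4, s5, s6, s7, s8}.
That set has 9 states.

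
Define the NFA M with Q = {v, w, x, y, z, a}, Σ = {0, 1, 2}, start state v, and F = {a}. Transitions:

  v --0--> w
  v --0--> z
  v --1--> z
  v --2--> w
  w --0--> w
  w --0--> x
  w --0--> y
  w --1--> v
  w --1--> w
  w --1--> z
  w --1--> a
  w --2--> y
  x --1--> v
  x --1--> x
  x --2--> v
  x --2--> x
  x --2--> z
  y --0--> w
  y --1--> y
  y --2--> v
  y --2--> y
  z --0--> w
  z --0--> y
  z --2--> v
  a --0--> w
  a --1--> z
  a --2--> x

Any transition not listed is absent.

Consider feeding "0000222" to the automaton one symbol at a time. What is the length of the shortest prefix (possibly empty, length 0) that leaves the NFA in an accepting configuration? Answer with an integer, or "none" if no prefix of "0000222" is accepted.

none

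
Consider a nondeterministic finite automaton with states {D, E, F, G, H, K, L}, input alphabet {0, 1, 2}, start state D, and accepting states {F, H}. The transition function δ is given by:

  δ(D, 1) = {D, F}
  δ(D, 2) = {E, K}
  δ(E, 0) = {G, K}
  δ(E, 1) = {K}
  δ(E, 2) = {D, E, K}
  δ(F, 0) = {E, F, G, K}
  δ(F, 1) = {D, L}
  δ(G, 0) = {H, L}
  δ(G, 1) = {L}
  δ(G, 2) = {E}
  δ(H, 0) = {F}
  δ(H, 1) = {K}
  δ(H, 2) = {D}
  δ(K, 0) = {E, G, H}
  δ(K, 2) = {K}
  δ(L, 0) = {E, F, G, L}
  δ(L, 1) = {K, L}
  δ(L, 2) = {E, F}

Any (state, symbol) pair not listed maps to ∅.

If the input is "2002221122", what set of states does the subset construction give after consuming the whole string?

{D, E, K}

Start in {D}.
Read '2': D→{E, K}; now {E, K}.
Read '0': E→{G, K}, K→{E, G, H}; now {E, G, H, K}.
Read '0': E→{G, K}, G→{H, L}, H→{F}, K→{E, G, H}; now {E, F, G, H, K, L}.
Read '2': E→{D, E, K}, F→∅, G→{E}, H→{D}, K→{K}, L→{E, F}; now {D, E, F, K}.
Read '2': D→{E, K}, E→{D, E, K}, F→∅, K→{K}; now {D, E, K}.
Read '2': D→{E, K}, E→{D, E, K}, K→{K}; now {D, E, K}.
Read '1': D→{D, F}, E→{K}, K→∅; now {D, F, K}.
Read '1': D→{D, F}, F→{D, L}, K→∅; now {D, F, L}.
Read '2': D→{E, K}, F→∅, L→{E, F}; now {E, F, K}.
Read '2': E→{D, E, K}, F→∅, K→{K}; now {D, E, K}.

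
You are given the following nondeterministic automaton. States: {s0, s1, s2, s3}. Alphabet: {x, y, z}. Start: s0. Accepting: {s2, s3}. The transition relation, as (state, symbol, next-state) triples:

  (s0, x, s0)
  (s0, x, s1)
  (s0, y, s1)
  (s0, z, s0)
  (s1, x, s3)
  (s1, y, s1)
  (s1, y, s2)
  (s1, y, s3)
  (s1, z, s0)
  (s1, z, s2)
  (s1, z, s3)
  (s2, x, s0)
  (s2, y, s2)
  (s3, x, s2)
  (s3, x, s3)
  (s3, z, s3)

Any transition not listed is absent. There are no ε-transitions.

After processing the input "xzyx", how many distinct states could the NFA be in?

Start in {s0}.
Read 'x': s0→{s0, s1}; now {s0, s1}.
Read 'z': s0→{s0}, s1→{s0, s2, s3}; now {s0, s2, s3}.
Read 'y': s0→{s1}, s2→{s2}, s3→∅; now {s1, s2}.
Read 'x': s1→{s3}, s2→{s0}; now {s0, s3}.
That set has 2 states.

2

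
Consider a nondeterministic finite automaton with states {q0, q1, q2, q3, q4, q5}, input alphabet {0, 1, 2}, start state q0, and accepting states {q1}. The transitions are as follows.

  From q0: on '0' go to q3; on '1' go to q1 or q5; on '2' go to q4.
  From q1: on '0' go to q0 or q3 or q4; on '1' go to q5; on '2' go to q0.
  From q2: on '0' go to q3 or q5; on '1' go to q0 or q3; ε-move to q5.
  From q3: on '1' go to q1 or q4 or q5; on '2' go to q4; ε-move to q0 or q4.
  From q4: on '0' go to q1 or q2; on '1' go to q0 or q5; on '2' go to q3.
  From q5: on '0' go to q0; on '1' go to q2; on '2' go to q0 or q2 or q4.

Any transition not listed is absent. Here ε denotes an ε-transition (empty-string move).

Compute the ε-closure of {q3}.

Begin with {q3}.
ε-move q3 → q0; add q0.
ε-move q3 → q4; add q4.

{q0, q3, q4}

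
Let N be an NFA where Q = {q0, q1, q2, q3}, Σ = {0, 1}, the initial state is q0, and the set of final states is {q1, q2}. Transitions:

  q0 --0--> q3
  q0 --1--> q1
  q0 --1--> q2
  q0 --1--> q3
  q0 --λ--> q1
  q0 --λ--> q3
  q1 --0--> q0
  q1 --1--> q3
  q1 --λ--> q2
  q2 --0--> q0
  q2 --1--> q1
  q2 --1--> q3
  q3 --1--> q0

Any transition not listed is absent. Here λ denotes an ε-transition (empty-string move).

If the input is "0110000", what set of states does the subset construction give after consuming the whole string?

{q0, q1, q2, q3}

Start: ε-closure({q0}) = {q0, q1, q2, q3}.
Read '0': q0→{q3}, q1→{q0}, q2→{q0}, q3→∅; union {q0, q3}; ε-closure = {q0, q1, q2, q3}.
Read '1': q0→{q1, q2, q3}, q1→{q3}, q2→{q1, q3}, q3→{q0}; now {q0, q1, q2, q3}.
Read '1': q0→{q1, q2, q3}, q1→{q3}, q2→{q1, q3}, q3→{q0}; now {q0, q1, q2, q3}.
Read '0': q0→{q3}, q1→{q0}, q2→{q0}, q3→∅; union {q0, q3}; ε-closure = {q0, q1, q2, q3}.
Read '0': q0→{q3}, q1→{q0}, q2→{q0}, q3→∅; union {q0, q3}; ε-closure = {q0, q1, q2, q3}.
Read '0': q0→{q3}, q1→{q0}, q2→{q0}, q3→∅; union {q0, q3}; ε-closure = {q0, q1, q2, q3}.
Read '0': q0→{q3}, q1→{q0}, q2→{q0}, q3→∅; union {q0, q3}; ε-closure = {q0, q1, q2, q3}.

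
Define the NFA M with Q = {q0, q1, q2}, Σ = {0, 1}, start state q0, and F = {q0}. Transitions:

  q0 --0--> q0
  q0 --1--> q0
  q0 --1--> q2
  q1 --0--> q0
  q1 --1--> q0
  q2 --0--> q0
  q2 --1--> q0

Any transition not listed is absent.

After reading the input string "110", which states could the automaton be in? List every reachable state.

Start in {q0}.
Read '1': {q0} → {q0, q2}.
Read '1': {q0, q2} → {q0, q2}.
Read '0': {q0, q2} → {q0}.

{q0}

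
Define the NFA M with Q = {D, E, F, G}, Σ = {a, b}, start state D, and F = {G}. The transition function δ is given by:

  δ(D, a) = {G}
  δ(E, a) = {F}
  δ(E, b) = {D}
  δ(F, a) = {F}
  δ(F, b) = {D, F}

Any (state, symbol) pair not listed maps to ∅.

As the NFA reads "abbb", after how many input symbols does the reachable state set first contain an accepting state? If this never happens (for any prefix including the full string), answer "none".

Start in {D}.
Read 'a': {D} → {G}.
None of the earlier sets intersect F, but {G} does.

1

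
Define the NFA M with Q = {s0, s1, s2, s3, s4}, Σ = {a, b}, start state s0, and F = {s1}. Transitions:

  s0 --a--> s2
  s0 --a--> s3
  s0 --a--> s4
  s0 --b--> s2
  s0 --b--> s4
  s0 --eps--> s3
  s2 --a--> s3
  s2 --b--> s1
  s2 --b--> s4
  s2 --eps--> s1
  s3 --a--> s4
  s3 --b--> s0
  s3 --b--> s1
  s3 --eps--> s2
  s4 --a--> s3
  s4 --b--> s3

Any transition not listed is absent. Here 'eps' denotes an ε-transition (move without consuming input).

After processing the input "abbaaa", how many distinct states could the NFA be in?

Start: ε-closure({s0}) = {s0, s1, s2, s3}.
Read 'a': {s0, s1, s2, s3} → {s1, s2, s3, s4}.
Read 'b': {s1, s2, s3, s4} → {s0, s1, s2, s3, s4}.
Read 'b': {s0, s1, s2, s3, s4} → {s0, s1, s2, s3, s4}.
Read 'a': {s0, s1, s2, s3, s4} → {s1, s2, s3, s4}.
Read 'a': {s1, s2, s3, s4} → {s1, s2, s3, s4}.
Read 'a': {s1, s2, s3, s4} → {s1, s2, s3, s4}.
That set has 4 states.

4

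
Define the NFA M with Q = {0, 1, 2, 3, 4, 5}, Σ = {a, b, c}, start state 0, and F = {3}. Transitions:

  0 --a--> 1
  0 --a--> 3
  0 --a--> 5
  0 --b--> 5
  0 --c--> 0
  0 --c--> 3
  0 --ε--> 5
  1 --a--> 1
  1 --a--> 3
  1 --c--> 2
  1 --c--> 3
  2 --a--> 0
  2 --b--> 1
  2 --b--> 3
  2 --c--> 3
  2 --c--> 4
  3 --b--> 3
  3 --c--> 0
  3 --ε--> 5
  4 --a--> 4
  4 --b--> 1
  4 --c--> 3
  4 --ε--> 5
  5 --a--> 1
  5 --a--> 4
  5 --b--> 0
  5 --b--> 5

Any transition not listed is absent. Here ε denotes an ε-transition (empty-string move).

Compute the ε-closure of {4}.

{4, 5}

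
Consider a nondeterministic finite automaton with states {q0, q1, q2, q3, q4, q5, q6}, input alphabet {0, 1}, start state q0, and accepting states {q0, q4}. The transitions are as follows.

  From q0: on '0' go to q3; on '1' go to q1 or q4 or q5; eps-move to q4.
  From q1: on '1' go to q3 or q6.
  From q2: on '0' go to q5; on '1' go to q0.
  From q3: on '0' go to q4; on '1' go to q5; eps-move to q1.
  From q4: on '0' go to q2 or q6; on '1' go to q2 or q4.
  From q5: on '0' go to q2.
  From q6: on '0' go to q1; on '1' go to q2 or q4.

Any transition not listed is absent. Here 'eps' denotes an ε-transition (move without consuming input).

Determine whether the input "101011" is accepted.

Yes

Start: ε-closure({q0}) = {q0, q4}.
Read '1': q0→{q1, q4, q5}, q4→{q2, q4}; now {q1, q2, q4, q5}.
Read '0': q1→∅, q2→{q5}, q4→{q2, q6}, q5→{q2}; now {q2, q5, q6}.
Read '1': q2→{q0}, q5→∅, q6→{q2, q4}; now {q0, q2, q4}.
Read '0': q0→{q3}, q2→{q5}, q4→{q2, q6}; union {q2, q3, q5, q6}; ε-closure = {q1, q2, q3, q5, q6}.
Read '1': q1→{q3, q6}, q2→{q0}, q3→{q5}, q5→∅, q6→{q2, q4}; union {q0, q2, q3, q4, q5, q6}; ε-closure = {q0, q1, q2, q3, q4, q5, q6}.
Read '1': q0→{q1, q4, q5}, q1→{q3, q6}, q2→{q0}, q3→{q5}, q4→{q2, q4}, q5→∅, q6→{q2, q4}; now {q0, q1, q2, q3, q4, q5, q6}.
The final set {q0, q1, q2, q3, q4, q5, q6} contains the accepting states q0, q4.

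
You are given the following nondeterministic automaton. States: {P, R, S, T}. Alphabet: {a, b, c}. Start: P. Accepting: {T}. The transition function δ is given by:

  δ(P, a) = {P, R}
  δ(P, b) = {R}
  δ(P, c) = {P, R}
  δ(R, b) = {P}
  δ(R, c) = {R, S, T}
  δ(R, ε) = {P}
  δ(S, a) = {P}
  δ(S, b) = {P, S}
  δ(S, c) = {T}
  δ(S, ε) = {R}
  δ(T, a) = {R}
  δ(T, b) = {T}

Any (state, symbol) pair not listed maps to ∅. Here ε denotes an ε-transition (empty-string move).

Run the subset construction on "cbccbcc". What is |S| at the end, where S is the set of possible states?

4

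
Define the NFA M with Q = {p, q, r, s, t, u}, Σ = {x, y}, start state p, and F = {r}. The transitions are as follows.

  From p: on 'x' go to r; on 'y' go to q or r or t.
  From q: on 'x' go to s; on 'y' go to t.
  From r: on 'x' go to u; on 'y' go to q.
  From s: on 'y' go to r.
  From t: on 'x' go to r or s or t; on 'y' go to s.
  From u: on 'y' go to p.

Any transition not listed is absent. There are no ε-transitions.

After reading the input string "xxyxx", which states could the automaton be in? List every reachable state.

Start in {p}.
Read 'x': p→{r}; now {r}.
Read 'x': r→{u}; now {u}.
Read 'y': u→{p}; now {p}.
Read 'x': p→{r}; now {r}.
Read 'x': r→{u}; now {u}.

{u}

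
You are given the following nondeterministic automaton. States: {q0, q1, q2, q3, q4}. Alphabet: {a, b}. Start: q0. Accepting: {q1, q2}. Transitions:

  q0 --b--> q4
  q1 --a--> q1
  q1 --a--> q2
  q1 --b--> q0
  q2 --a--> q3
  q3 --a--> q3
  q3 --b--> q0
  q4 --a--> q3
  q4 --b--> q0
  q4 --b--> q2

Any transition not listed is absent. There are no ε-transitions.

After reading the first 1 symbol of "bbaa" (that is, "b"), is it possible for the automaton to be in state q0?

No

Start in {q0}.
Read 'b': q0→{q4}; now {q4}.
State q0 is not in {q4}.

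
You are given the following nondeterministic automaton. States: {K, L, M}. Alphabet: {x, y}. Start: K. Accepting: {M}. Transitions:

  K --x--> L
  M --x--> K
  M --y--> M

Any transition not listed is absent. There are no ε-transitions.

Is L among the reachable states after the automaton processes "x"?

Yes

Start in {K}.
Read 'x': K→{L}; now {L}.
State L is in {L}.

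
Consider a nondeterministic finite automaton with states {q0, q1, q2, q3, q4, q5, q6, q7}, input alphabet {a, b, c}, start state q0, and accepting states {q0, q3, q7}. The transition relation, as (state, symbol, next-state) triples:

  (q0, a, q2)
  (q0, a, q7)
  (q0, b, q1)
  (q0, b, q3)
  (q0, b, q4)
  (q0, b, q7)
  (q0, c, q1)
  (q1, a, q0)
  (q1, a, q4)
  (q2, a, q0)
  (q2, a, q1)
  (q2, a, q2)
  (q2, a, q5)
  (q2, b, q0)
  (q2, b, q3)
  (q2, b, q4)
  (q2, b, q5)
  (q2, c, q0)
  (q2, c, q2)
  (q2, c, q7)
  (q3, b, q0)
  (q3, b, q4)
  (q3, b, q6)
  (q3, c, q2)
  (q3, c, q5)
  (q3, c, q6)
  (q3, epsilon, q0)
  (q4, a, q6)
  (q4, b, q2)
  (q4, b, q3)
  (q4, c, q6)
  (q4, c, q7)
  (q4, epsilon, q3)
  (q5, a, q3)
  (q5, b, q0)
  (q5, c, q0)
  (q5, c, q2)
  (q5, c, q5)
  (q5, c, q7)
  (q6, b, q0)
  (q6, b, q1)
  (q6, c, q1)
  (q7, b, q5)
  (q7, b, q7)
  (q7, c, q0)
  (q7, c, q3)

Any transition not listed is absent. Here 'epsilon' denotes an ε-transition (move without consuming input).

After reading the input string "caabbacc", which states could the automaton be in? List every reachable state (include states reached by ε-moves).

{q0, q1, q2, q3, q5, q6, q7}

Start in {q0}.
Read 'c': {q0} → {q1}.
Read 'a': {q1} → {q0, q3, q4}.
Read 'a': {q0, q3, q4} → {q2, q6, q7}.
Read 'b': {q2, q6, q7} → {q0, q1, q3, q4, q5, q7}.
Read 'b': {q0, q1, q3, q4, q5, q7} → {q0, q1, q2, q3, q4, q5, q6, q7}.
Read 'a': {q0, q1, q2, q3, q4, q5, q6, q7} → {q0, q1, q2, q3, q4, q5, q6, q7}.
Read 'c': {q0, q1, q2, q3, q4, q5, q6, q7} → {q0, q1, q2, q3, q5, q6, q7}.
Read 'c': {q0, q1, q2, q3, q5, q6, q7} → {q0, q1, q2, q3, q5, q6, q7}.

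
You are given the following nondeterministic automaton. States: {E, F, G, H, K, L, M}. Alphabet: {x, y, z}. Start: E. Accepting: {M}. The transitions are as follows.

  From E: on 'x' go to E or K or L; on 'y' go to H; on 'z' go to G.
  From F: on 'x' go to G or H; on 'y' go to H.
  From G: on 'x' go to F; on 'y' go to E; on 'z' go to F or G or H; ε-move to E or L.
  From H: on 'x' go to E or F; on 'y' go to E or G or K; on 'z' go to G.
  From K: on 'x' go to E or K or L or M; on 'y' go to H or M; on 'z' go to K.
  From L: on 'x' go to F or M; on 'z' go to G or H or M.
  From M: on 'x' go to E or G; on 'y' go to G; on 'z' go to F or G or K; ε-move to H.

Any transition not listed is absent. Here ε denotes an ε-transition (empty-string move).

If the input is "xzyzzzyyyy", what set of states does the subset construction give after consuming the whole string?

Start in {E}.
Read 'x': E→{E, K, L}; now {E, K, L}.
Read 'z': E→{G}, K→{K}, L→{G, H, M}; union {G, H, K, M}; ε-closure = {E, G, H, K, L, M}.
Read 'y': E→{H}, G→{E}, H→{E, G, K}, K→{H, M}, L→∅, M→{G}; union {E, G, H, K, M}; ε-closure = {E, G, H, K, L, M}.
Read 'z': E→{G}, G→{F, G, H}, H→{G}, K→{K}, L→{G, H, M}, M→{F, G, K}; union {F, G, H, K, M}; ε-closure = {E, F, G, H, K, L, M}.
Read 'z': E→{G}, F→∅, G→{F, G, H}, H→{G}, K→{K}, L→{G, H, M}, M→{F, G, K}; union {F, G, H, K, M}; ε-closure = {E, F, G, H, K, L, M}.
Read 'z': E→{G}, F→∅, G→{F, G, H}, H→{G}, K→{K}, L→{G, H, M}, M→{F, G, K}; union {F, G, H, K, M}; ε-closure = {E, F, G, H, K, L, M}.
Read 'y': E→{H}, F→{H}, G→{E}, H→{E, G, K}, K→{H, M}, L→∅, M→{G}; union {E, G, H, K, M}; ε-closure = {E, G, H, K, L, M}.
Read 'y': E→{H}, G→{E}, H→{E, G, K}, K→{H, M}, L→∅, M→{G}; union {E, G, H, K, M}; ε-closure = {E, G, H, K, L, M}.
Read 'y': E→{H}, G→{E}, H→{E, G, K}, K→{H, M}, L→∅, M→{G}; union {E, G, H, K, M}; ε-closure = {E, G, H, K, L, M}.
Read 'y': E→{H}, G→{E}, H→{E, G, K}, K→{H, M}, L→∅, M→{G}; union {E, G, H, K, M}; ε-closure = {E, G, H, K, L, M}.

{E, G, H, K, L, M}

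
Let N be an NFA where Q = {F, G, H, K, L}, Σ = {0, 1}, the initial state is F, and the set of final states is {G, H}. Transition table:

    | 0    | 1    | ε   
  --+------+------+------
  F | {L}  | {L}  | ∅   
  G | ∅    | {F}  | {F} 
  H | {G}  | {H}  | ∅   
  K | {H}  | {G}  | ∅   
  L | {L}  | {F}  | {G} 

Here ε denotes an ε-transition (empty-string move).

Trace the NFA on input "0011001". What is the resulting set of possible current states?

{F, G, L}

Start in {F}.
Read '0': F→{L}; union {L}; ε-closure = {F, G, L}.
Read '0': F→{L}, G→∅, L→{L}; union {L}; ε-closure = {F, G, L}.
Read '1': F→{L}, G→{F}, L→{F}; union {F, L}; ε-closure = {F, G, L}.
Read '1': F→{L}, G→{F}, L→{F}; union {F, L}; ε-closure = {F, G, L}.
Read '0': F→{L}, G→∅, L→{L}; union {L}; ε-closure = {F, G, L}.
Read '0': F→{L}, G→∅, L→{L}; union {L}; ε-closure = {F, G, L}.
Read '1': F→{L}, G→{F}, L→{F}; union {F, L}; ε-closure = {F, G, L}.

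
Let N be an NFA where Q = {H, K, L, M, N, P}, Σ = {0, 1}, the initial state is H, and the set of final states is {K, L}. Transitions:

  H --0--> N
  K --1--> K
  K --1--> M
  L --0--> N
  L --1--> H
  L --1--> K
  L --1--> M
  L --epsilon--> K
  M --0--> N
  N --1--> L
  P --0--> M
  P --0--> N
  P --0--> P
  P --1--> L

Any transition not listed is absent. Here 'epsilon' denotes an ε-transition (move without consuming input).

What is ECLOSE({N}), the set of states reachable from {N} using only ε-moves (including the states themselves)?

{N}

Begin with {N}.
No ε-moves leave this set, so the closure equals the set itself.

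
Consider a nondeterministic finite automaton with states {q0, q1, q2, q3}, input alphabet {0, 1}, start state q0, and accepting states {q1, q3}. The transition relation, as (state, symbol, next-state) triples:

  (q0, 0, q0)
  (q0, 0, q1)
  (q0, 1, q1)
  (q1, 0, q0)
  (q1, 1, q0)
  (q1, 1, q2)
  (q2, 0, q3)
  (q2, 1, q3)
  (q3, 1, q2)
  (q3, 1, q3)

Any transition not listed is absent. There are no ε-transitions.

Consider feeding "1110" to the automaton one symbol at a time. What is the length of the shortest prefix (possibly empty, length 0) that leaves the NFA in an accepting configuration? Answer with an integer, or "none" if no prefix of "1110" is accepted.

Start in {q0}.
Read '1': q0→{q1}; now {q1}.
None of the earlier sets intersect F, but {q1} does.

1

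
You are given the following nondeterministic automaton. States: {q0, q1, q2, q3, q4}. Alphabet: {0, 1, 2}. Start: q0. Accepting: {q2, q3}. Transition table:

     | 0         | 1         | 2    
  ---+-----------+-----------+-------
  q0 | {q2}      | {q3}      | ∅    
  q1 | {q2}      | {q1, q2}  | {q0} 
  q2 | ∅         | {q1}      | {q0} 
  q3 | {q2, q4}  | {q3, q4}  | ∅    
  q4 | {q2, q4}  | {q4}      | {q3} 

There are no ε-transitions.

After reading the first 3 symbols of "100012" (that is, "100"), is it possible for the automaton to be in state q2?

Yes

Start in {q0}.
Read '1': {q0} → {q3}.
Read '0': {q3} → {q2, q4}.
Read '0': {q2, q4} → {q2, q4}.
State q2 is in {q2, q4}.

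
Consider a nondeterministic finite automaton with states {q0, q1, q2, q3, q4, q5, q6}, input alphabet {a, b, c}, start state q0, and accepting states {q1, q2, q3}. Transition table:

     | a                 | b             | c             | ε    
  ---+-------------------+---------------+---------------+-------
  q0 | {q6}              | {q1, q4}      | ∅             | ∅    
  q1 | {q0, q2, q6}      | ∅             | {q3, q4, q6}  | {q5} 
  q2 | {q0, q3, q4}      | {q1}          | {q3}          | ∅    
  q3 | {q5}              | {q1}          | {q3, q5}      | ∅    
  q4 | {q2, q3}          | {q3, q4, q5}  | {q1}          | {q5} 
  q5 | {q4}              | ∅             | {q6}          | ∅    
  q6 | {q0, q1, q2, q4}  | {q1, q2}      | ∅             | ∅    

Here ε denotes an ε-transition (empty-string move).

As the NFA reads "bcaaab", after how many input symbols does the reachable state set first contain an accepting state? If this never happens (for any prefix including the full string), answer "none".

1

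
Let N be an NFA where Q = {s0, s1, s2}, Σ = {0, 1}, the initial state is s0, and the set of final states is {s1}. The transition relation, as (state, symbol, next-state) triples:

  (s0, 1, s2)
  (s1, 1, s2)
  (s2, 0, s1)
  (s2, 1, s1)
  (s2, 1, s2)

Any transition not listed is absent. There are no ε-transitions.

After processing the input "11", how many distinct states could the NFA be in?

2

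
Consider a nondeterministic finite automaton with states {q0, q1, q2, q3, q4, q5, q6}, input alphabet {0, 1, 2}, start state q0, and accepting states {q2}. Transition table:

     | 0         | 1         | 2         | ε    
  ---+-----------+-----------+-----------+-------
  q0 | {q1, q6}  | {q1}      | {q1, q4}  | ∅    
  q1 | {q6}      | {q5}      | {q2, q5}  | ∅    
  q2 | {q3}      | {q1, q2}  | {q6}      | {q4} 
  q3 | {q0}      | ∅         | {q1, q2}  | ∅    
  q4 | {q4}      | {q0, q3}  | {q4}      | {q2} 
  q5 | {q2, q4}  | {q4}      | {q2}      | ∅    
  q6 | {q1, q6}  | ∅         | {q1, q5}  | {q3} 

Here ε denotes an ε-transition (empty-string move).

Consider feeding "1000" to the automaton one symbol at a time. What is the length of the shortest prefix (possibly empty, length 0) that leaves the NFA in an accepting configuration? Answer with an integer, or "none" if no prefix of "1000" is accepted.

Start in {q0}.
Read '1': q0→{q1}; now {q1}.
Read '0': q1→{q6}; union {q6}; ε-closure = {q3, q6}.
Read '0': q3→{q0}, q6→{q1, q6}; union {q0, q1, q6}; ε-closure = {q0, q1, q3, q6}.
Read '0': q0→{q1, q6}, q1→{q6}, q3→{q0}, q6→{q1, q6}; union {q0, q1, q6}; ε-closure = {q0, q1, q3, q6}.
No reachable set along the way intersects F.

none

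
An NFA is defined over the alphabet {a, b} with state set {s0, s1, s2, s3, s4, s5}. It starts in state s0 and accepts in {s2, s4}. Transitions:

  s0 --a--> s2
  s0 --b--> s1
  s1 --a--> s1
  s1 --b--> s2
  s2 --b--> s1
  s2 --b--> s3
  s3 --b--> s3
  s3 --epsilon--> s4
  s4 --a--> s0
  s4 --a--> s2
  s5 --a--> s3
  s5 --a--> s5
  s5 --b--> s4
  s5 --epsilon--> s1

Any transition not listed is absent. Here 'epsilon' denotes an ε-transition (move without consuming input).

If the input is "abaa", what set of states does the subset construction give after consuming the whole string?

Start in {s0}.
Read 'a': s0→{s2}; now {s2}.
Read 'b': s2→{s1, s3}; union {s1, s3}; ε-closure = {s1, s3, s4}.
Read 'a': s1→{s1}, s3→∅, s4→{s0, s2}; now {s0, s1, s2}.
Read 'a': s0→{s2}, s1→{s1}, s2→∅; now {s1, s2}.

{s1, s2}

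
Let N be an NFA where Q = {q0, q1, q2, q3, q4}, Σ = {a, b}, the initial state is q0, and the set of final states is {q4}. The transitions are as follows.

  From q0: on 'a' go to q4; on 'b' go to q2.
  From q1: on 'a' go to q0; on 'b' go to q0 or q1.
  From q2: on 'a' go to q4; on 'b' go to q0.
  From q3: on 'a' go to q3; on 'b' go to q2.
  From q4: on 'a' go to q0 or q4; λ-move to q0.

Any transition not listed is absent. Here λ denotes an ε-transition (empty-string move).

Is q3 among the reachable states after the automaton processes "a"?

Start in {q0}.
Read 'a': {q0} → {q0, q4}.
State q3 is not in {q0, q4}.

No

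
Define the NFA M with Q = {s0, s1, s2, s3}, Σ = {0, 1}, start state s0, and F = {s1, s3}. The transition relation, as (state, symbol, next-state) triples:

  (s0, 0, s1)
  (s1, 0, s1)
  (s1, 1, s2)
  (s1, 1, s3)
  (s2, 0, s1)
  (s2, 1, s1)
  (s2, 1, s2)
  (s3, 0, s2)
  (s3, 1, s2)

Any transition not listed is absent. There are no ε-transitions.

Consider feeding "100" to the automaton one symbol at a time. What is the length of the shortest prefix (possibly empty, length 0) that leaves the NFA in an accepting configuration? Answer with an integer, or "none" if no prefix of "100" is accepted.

Start in {s0}.
Read '1': s0→∅; now ∅.
The set is empty and remains empty for the remaining 2 symbols.
No reachable set along the way intersects F.

none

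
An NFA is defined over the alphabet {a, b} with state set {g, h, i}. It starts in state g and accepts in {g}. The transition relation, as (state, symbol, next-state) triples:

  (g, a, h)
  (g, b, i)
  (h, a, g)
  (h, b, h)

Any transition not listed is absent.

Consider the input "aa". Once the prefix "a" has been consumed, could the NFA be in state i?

No

Start in {g}.
Read 'a': g→{h}; now {h}.
State i is not in {h}.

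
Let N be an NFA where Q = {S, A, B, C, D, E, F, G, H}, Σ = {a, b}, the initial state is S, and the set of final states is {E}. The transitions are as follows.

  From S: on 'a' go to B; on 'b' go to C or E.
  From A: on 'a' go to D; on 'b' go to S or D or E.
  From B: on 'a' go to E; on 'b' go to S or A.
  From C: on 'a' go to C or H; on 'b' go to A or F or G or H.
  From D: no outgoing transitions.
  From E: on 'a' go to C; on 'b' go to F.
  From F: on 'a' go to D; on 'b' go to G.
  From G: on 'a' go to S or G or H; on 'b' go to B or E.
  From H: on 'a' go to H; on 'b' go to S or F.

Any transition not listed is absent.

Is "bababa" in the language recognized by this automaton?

Start in {S}.
Read 'b': {S} → {C, E}.
Read 'a': {C, E} → {C, H}.
Read 'b': {C, H} → {S, A, F, G, H}.
Read 'a': {S, A, F, G, H} → {S, B, D, G, H}.
Read 'b': {S, B, D, G, H} → {S, A, B, C, E, F}.
Read 'a': {S, A, B, C, E, F} → {B, C, D, E, H}.
The final set {B, C, D, E, H} contains the accepting state E.

Yes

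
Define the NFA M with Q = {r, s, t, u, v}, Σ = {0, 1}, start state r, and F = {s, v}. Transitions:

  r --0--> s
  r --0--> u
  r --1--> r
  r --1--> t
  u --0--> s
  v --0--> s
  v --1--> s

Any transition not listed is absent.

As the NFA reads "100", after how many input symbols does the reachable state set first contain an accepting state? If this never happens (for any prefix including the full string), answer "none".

2

Start in {r}.
Read '1': r→{r, t}; now {r, t}.
Read '0': r→{s, u}, t→∅; now {s, u}.
None of the earlier sets intersect F, but {s, u} does.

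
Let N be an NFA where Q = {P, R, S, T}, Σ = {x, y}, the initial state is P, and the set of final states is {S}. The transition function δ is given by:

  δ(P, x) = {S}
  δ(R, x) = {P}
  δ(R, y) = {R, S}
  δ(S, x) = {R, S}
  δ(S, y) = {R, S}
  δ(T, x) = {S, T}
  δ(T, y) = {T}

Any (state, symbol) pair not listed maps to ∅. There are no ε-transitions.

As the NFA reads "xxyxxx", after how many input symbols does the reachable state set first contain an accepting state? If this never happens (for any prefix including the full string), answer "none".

Start in {P}.
Read 'x': P→{S}; now {S}.
None of the earlier sets intersect F, but {S} does.

1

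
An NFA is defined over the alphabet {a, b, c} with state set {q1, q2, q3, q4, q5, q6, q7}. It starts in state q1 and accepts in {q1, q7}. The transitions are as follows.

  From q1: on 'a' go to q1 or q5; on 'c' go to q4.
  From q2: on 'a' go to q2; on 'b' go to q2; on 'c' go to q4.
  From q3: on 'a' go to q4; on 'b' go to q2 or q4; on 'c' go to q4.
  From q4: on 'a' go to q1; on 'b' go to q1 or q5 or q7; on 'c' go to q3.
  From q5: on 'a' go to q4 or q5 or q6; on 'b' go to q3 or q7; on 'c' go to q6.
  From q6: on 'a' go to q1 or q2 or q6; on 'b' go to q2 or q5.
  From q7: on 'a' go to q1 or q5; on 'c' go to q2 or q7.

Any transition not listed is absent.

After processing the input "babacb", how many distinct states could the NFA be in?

Start in {q1}.
Read 'b': {q1} → ∅.
The set is empty and remains empty for the remaining 5 symbols.
That set has 0 states.

0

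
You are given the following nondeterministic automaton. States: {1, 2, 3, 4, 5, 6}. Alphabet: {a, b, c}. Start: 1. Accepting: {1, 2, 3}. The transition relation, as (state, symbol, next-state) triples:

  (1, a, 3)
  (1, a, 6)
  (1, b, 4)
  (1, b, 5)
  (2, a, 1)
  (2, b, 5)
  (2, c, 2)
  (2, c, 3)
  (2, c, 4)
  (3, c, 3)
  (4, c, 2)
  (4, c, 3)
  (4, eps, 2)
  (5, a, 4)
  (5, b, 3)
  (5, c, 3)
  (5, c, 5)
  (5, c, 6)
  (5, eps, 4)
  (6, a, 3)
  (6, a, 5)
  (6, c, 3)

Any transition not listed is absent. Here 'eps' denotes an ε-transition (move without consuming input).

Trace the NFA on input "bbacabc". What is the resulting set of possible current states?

Start in {1}.
Read 'b': 1→{4, 5}; union {4, 5}; ε-closure = {2, 4, 5}.
Read 'b': 2→{5}, 4→∅, 5→{3}; union {3, 5}; ε-closure = {2, 3, 4, 5}.
Read 'a': 2→{1}, 3→∅, 4→∅, 5→{4}; union {1, 4}; ε-closure = {1, 2, 4}.
Read 'c': 1→∅, 2→{2, 3, 4}, 4→{2, 3}; now {2, 3, 4}.
Read 'a': 2→{1}, 3→∅, 4→∅; now {1}.
Read 'b': 1→{4, 5}; union {4, 5}; ε-closure = {2, 4, 5}.
Read 'c': 2→{2, 3, 4}, 4→{2, 3}, 5→{3, 5, 6}; now {2, 3, 4, 5, 6}.

{2, 3, 4, 5, 6}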